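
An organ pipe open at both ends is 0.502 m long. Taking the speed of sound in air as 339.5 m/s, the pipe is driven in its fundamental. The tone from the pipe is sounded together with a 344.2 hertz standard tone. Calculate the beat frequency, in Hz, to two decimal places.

Open pipe: f_n = n·v/(2L) = 1·339.5/(2·0.502) = 338.1474 Hz.
f_beat = |338.1474 − 344.2| = 6.05 Hz.

6.05 Hz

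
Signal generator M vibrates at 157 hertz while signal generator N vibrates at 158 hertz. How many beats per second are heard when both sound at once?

Beats arise from superposition of two nearby frequencies; the beat rate is |f₁ − f₂|.
|157 − 158| = 1 Hz.

1 Hz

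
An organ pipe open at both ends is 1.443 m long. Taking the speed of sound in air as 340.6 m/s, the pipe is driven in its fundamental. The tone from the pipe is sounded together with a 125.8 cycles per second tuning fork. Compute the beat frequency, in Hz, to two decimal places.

7.78 Hz

Open pipe: f_n = n·v/(2L) = 1·340.6/(2·1.443) = 118.0180 Hz.
f_beat = |118.0180 − 125.8| = 7.78 Hz.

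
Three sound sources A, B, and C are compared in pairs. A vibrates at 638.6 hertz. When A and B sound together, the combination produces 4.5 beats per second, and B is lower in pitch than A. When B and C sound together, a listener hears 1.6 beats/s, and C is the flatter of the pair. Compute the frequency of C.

632.5 Hz

B is below A, so f_B = 638.6 − 4.5 = 634.1 Hz.
C is below B, so f_C = 634.1 − 1.6 = 632.5 Hz.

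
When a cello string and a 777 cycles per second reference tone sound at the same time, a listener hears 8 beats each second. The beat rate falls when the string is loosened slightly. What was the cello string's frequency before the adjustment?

|f − 777| = 8, so the cello string was at either 769 Hz or 785 Hz.
Reducing tension lowers a string's frequency; the adjustment lowers the cello string's frequency.
The beat rate fell, so the adjustment moved the cello string toward 777 Hz — it must have started above the reference.

785 Hz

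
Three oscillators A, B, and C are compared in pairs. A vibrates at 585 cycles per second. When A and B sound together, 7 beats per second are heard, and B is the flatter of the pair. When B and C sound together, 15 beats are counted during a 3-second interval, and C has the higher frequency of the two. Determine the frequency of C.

583 Hz

B is below A, so f_B = 585 − 7 = 578 Hz.
B–C: Beat frequency = 15/3 = 5 Hz.
C is above B, so f_C = 578 + 5 = 583 Hz.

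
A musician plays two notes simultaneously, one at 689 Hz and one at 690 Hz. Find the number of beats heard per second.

The beat frequency equals the magnitude of the frequency difference.
|689 − 690| = 1 Hz.

1 Hz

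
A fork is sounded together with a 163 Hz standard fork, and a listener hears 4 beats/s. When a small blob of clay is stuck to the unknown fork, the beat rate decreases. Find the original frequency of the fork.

|f − 163| = 4, so the fork was at either 159 Hz or 167 Hz.
Adding mass to a fork lowers its frequency; the adjustment lowers the fork's frequency.
The beat rate fell, so the adjustment moved the fork toward 163 Hz — it must have started above the reference.

167 Hz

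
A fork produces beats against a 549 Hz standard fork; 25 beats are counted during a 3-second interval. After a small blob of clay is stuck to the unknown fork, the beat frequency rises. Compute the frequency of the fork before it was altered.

540.6667 Hz

Beat frequency = 25/3 = 8.3333 Hz.
|f − 549| = 8.3333, so the fork was at either 540.6667 Hz or 557.3333 Hz.
Adding mass to a fork lowers its frequency; the adjustment lowers the fork's frequency.
The beat rate rose, so the adjustment moved the fork further from 549 Hz — it was already below the reference.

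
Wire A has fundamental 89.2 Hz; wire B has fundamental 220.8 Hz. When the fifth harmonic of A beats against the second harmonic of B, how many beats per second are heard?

Fifth harmonic of the first: 5·89.2 = 446.0 Hz.
Second harmonic of the second: 2·220.8 = 441.6 Hz.
f_beat = |446.0 − 441.6| = 4.4 Hz.

4.4 Hz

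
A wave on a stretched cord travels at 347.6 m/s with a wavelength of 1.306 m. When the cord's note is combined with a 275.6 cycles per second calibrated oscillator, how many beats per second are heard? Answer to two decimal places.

Source frequency f = v/λ = 347.6/1.306 = 266.1562 Hz.
f_beat = |266.1562 − 275.6| = 9.44 Hz.

9.44 Hz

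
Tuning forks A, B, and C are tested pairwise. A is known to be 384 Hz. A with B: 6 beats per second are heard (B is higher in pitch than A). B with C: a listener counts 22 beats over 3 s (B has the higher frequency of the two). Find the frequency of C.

B is above A, so f_B = 384 + 6 = 390 Hz.
B–C: Beat frequency = 22/3 = 7.3333 Hz.
C is below B, so f_C = 390 − 7.3333 = 382.6667 Hz.

382.6667 Hz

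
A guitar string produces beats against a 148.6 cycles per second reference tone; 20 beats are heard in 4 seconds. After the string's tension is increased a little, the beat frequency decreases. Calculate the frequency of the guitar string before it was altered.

Beat frequency = 20/4 = 5 Hz.
|f − 148.6| = 5, so the guitar string was at either 143.6 Hz or 153.6 Hz.
Higher tension means higher frequency; the adjustment raises the guitar string's frequency.
The beat rate fell, so the adjustment moved the guitar string toward 148.6 Hz — it must have started below the reference.

143.6 Hz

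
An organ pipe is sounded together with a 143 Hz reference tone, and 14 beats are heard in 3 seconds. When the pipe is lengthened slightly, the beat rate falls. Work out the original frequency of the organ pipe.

147.6667 Hz

Beat frequency = 14/3 = 4.6667 Hz.
|f − 143| = 4.6667, so the organ pipe was at either 138.3333 Hz or 147.6667 Hz.
A longer pipe has a lower fundamental; the adjustment lowers the organ pipe's frequency.
The beat rate fell, so the adjustment moved the organ pipe toward 143 Hz — it must have started above the reference.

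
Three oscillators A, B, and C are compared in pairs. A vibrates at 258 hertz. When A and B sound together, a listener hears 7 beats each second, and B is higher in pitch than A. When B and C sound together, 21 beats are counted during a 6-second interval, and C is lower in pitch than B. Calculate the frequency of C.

261.5 Hz

B is above A, so f_B = 258 + 7 = 265 Hz.
B–C: Beat frequency = 21/6 = 3.5 Hz.
C is below B, so f_C = 265 − 3.5 = 261.5 Hz.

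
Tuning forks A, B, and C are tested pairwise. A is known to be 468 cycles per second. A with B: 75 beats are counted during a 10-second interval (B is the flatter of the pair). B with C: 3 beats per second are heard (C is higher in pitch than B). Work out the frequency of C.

463.5 Hz

A–B: Beat frequency = 75/10 = 7.5 Hz.
B is below A, so f_B = 468 − 7.5 = 460.5 Hz.
C is above B, so f_C = 460.5 + 3 = 463.5 Hz.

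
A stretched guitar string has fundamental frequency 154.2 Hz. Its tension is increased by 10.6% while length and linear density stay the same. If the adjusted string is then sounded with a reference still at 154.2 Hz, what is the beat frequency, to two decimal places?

7.97 Hz

For a string, f ∝ √T, so the new frequency is 154.2·√1.106 = 162.1668 Hz.
f_beat = |162.1668 − 154.2| = 7.97 Hz.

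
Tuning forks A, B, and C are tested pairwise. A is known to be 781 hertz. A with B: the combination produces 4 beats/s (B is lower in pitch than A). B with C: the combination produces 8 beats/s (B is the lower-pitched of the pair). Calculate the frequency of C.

785 Hz

B is below A, so f_B = 781 − 4 = 777 Hz.
C is above B, so f_C = 777 + 8 = 785 Hz.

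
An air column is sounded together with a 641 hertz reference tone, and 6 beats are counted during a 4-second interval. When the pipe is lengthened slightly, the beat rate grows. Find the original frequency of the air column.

Beat frequency = 6/4 = 1.5 Hz.
|f − 641| = 1.5, so the air column was at either 639.5 Hz or 642.5 Hz.
A longer pipe has a lower fundamental; the adjustment lowers the air column's frequency.
The beat rate rose, so the adjustment moved the air column further from 641 Hz — it was already below the reference.

639.5 Hz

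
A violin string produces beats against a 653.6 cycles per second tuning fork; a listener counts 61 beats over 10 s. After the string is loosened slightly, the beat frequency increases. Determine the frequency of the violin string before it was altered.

Beat frequency = 61/10 = 6.1 Hz.
|f − 653.6| = 6.1, so the violin string was at either 647.5 Hz or 659.7 Hz.
Reducing tension lowers a string's frequency; the adjustment lowers the violin string's frequency.
The beat rate rose, so the adjustment moved the violin string further from 653.6 Hz — it was already below the reference.

647.5 Hz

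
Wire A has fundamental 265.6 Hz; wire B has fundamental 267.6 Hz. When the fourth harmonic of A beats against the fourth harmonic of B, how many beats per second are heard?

Fourth harmonic of the first: 4·265.6 = 1062.4 Hz.
Fourth harmonic of the second: 4·267.6 = 1070.4 Hz.
f_beat = |1062.4 − 1070.4| = 8.0 Hz.

8.0 Hz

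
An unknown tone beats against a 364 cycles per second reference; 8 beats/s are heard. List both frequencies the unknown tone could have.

356 Hz or 372 Hz

|f − 364| = 8, so f = 364 ± 8.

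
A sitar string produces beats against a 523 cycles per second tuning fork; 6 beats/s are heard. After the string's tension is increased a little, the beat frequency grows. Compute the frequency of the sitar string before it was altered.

529 Hz

|f − 523| = 6, so the sitar string was at either 517 Hz or 529 Hz.
Higher tension means higher frequency; the adjustment raises the sitar string's frequency.
The beat rate rose, so the adjustment moved the sitar string further from 523 Hz — it was already above the reference.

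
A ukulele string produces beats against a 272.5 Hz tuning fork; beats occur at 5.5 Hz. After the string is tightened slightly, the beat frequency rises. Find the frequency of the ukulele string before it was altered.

|f − 272.5| = 5.5, so the ukulele string was at either 267 Hz or 278 Hz.
Increasing tension raises a string's frequency; the adjustment raises the ukulele string's frequency.
The beat rate rose, so the adjustment moved the ukulele string further from 272.5 Hz — it was already above the reference.

278 Hz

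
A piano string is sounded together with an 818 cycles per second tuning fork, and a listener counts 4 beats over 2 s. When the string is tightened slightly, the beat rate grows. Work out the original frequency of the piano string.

Beat frequency = 4/2 = 2 Hz.
|f − 818| = 2, so the piano string was at either 816 Hz or 820 Hz.
Increasing tension raises a string's frequency; the adjustment raises the piano string's frequency.
The beat rate rose, so the adjustment moved the piano string further from 818 Hz — it was already above the reference.

820 Hz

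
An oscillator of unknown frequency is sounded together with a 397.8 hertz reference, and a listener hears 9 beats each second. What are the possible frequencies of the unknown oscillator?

388.8 Hz or 406.8 Hz

|f − 397.8| = 9, so f = 397.8 ± 9.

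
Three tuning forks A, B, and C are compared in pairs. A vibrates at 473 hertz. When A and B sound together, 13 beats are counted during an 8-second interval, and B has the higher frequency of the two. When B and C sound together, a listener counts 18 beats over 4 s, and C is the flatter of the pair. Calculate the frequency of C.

470.125 Hz

A–B: Beat frequency = 13/8 = 1.625 Hz.
B is above A, so f_B = 473 + 1.625 = 474.625 Hz.
B–C: Beat frequency = 18/4 = 4.5 Hz.
C is below B, so f_C = 474.625 − 4.5 = 470.125 Hz.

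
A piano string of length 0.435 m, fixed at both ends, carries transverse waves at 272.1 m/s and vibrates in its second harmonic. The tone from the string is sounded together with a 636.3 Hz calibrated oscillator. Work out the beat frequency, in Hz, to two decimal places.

For a string fixed at both ends, f_n = n·v/(2L) = 2·272.1/(2·0.435) = 625.5172 Hz.
f_beat = |625.5172 − 636.3| = 10.78 Hz.

10.78 Hz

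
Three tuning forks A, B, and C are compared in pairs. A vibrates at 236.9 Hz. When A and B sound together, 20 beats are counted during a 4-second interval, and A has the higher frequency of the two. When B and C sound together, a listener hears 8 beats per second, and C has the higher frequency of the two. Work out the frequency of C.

239.9 Hz

A–B: Beat frequency = 20/4 = 5 Hz.
B is below A, so f_B = 236.9 − 5 = 231.9 Hz.
C is above B, so f_C = 231.9 + 8 = 239.9 Hz.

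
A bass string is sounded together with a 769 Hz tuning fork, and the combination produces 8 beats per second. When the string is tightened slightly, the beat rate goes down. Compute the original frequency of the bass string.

761 Hz

|f − 769| = 8, so the bass string was at either 761 Hz or 777 Hz.
Increasing tension raises a string's frequency; the adjustment raises the bass string's frequency.
The beat rate fell, so the adjustment moved the bass string toward 769 Hz — it must have started below the reference.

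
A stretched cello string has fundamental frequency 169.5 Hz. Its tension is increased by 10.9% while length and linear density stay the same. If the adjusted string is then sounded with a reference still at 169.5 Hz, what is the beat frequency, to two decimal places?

For a string, f ∝ √T, so the new frequency is 169.5·√1.109 = 178.4989 Hz.
f_beat = |178.4989 − 169.5| = 9.00 Hz.

9.00 Hz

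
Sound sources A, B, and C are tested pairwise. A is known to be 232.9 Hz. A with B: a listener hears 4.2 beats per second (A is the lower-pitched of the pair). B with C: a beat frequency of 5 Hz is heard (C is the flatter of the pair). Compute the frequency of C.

232.1 Hz

B is above A, so f_B = 232.9 + 4.2 = 237.1 Hz.
C is below B, so f_C = 237.1 − 5 = 232.1 Hz.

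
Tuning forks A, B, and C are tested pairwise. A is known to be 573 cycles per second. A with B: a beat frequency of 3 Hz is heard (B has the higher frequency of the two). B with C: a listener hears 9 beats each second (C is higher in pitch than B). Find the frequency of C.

B is above A, so f_B = 573 + 3 = 576 Hz.
C is above B, so f_C = 576 + 9 = 585 Hz.

585 Hz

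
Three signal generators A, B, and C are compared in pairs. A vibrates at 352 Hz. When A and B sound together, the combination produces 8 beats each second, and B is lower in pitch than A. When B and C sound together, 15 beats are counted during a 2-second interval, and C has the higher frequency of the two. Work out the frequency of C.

351.5 Hz

B is below A, so f_B = 352 − 8 = 344 Hz.
B–C: Beat frequency = 15/2 = 7.5 Hz.
C is above B, so f_C = 344 + 7.5 = 351.5 Hz.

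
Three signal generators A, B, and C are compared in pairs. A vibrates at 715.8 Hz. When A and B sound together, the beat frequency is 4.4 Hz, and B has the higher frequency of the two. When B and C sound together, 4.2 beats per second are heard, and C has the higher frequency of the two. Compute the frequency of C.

724.4 Hz

B is above A, so f_B = 715.8 + 4.4 = 720.2 Hz.
C is above B, so f_C = 720.2 + 4.2 = 724.4 Hz.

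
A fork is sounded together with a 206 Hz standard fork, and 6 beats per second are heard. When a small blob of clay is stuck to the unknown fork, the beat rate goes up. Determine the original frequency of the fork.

200 Hz

|f − 206| = 6, so the fork was at either 200 Hz or 212 Hz.
Adding mass to a fork lowers its frequency; the adjustment lowers the fork's frequency.
The beat rate rose, so the adjustment moved the fork further from 206 Hz — it was already below the reference.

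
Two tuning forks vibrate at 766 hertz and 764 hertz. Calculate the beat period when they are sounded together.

f_beat = |766 − 764| = 2 Hz.
Beat period T = 1 / f_beat = 1 / 2 s.

0.500 s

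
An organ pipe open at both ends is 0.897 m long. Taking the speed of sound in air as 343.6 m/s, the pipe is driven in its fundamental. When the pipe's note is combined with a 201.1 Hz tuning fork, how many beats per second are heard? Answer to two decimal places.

9.57 Hz

Open pipe: f_n = n·v/(2L) = 1·343.6/(2·0.897) = 191.5273 Hz.
f_beat = |191.5273 − 201.1| = 9.57 Hz.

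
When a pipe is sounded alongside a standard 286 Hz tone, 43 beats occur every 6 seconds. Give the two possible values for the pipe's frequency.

Beat frequency = 43/6 = 7.1667 Hz.
|f − 286| = 7.1667, so f = 286 ± 7.1667.

278.8333 Hz or 293.1667 Hz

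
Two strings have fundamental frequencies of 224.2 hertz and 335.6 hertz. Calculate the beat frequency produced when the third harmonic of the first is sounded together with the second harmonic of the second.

1.4 Hz

Third harmonic of the first: 3·224.2 = 672.6 Hz.
Second harmonic of the second: 2·335.6 = 671.2 Hz.
f_beat = |672.6 − 671.2| = 1.4 Hz.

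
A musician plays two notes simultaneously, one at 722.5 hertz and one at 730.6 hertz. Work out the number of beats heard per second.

f_beat = |f₁ − f₂|.
|722.5 − 730.6| = 8.1 Hz.

8.1 Hz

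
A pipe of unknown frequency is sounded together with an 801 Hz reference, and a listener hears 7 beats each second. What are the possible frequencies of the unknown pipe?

|f − 801| = 7, so f = 801 ± 7.

794 Hz or 808 Hz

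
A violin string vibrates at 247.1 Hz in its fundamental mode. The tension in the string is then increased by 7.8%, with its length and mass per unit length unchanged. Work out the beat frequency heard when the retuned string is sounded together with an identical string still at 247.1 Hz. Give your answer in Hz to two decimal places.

9.46 Hz

For a string, f ∝ √T, so the new frequency is 247.1·√1.078 = 256.5560 Hz.
f_beat = |256.5560 − 247.1| = 9.46 Hz.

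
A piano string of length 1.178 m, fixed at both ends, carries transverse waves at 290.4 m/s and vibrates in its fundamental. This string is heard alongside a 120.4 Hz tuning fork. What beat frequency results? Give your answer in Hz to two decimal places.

For a string fixed at both ends, f_n = n·v/(2L) = 1·290.4/(2·1.178) = 123.2598 Hz.
f_beat = |123.2598 − 120.4| = 2.86 Hz.

2.86 Hz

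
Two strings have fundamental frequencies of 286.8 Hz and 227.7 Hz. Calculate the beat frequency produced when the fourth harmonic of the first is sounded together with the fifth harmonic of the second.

Fourth harmonic of the first: 4·286.8 = 1147.2 Hz.
Fifth harmonic of the second: 5·227.7 = 1138.5 Hz.
f_beat = |1147.2 − 1138.5| = 8.7 Hz.

8.7 Hz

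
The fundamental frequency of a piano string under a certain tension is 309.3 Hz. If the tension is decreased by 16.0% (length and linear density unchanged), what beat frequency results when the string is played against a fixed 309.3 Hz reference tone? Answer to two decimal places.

25.82 Hz

For a string, f ∝ √T, so the new frequency is 309.3·√0.840 = 283.4781 Hz.
f_beat = |283.4781 − 309.3| = 25.82 Hz.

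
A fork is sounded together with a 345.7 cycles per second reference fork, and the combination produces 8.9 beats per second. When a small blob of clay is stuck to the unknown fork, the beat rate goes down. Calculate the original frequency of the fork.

354.6 Hz

|f − 345.7| = 8.9, so the fork was at either 336.8 Hz or 354.6 Hz.
Adding mass to a fork lowers its frequency; the adjustment lowers the fork's frequency.
The beat rate fell, so the adjustment moved the fork toward 345.7 Hz — it must have started above the reference.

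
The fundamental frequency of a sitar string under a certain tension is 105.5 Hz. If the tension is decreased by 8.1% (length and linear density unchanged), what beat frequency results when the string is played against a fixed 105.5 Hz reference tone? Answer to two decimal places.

4.36 Hz

For a string, f ∝ √T, so the new frequency is 105.5·√0.919 = 101.1370 Hz.
f_beat = |101.1370 − 105.5| = 4.36 Hz.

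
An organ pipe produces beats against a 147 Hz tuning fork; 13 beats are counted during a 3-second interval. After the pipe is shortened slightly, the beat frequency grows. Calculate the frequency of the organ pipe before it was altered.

Beat frequency = 13/3 = 4.3333 Hz.
|f − 147| = 4.3333, so the organ pipe was at either 142.6667 Hz or 151.3333 Hz.
A shorter pipe has a higher fundamental; the adjustment raises the organ pipe's frequency.
The beat rate rose, so the adjustment moved the organ pipe further from 147 Hz — it was already above the reference.

151.3333 Hz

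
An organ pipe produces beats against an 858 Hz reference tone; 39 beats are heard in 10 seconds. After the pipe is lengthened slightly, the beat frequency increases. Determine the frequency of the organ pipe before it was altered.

Beat frequency = 39/10 = 3.9 Hz.
|f − 858| = 3.9, so the organ pipe was at either 854.1 Hz or 861.9 Hz.
A longer pipe has a lower fundamental; the adjustment lowers the organ pipe's frequency.
The beat rate rose, so the adjustment moved the organ pipe further from 858 Hz — it was already below the reference.

854.1 Hz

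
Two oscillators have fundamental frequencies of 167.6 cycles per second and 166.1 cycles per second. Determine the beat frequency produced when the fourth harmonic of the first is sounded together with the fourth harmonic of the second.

Fourth harmonic of the first: 4·167.6 = 670.4 Hz.
Fourth harmonic of the second: 4·166.1 = 664.4 Hz.
f_beat = |670.4 − 664.4| = 6.0 Hz.

6.0 Hz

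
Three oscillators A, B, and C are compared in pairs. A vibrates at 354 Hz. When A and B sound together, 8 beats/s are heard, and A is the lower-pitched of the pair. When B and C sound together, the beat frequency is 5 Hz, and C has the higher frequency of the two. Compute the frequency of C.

B is above A, so f_B = 354 + 8 = 362 Hz.
C is above B, so f_C = 362 + 5 = 367 Hz.

367 Hz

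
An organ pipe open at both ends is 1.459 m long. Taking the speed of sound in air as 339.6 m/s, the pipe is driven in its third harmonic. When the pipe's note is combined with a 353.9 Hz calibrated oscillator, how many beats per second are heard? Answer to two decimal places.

Open pipe: f_n = n·v/(2L) = 3·339.6/(2·1.459) = 349.1432 Hz.
f_beat = |349.1432 − 353.9| = 4.76 Hz.

4.76 Hz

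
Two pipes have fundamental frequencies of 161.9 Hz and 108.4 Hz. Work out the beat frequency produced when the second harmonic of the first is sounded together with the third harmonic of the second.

1.4 Hz

Second harmonic of the first: 2·161.9 = 323.8 Hz.
Third harmonic of the second: 3·108.4 = 325.2 Hz.
f_beat = |323.8 − 325.2| = 1.4 Hz.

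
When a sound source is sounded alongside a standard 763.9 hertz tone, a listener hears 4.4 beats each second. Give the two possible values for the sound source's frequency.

|f − 763.9| = 4.4, so f = 763.9 ± 4.4.

759.5 Hz or 768.3 Hz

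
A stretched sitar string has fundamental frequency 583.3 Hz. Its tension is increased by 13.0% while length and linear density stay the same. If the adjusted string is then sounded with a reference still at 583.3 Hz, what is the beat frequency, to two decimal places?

36.76 Hz

For a string, f ∝ √T, so the new frequency is 583.3·√1.130 = 620.0564 Hz.
f_beat = |620.0564 − 583.3| = 36.76 Hz.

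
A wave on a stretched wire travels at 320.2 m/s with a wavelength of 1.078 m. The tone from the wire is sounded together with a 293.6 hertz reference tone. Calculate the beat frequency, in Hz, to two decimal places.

Source frequency f = v/λ = 320.2/1.078 = 297.0315 Hz.
f_beat = |297.0315 − 293.6| = 3.43 Hz.

3.43 Hz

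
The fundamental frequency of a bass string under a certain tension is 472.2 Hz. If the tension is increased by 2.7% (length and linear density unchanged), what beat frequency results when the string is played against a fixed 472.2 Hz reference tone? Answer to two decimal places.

For a string, f ∝ √T, so the new frequency is 472.2·√1.027 = 478.5322 Hz.
f_beat = |478.5322 − 472.2| = 6.33 Hz.

6.33 Hz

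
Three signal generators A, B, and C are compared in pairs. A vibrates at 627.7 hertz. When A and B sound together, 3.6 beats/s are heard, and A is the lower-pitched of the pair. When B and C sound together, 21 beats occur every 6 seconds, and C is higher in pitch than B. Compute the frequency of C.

B is above A, so f_B = 627.7 + 3.6 = 631.3 Hz.
B–C: Beat frequency = 21/6 = 3.5 Hz.
C is above B, so f_C = 631.3 + 3.5 = 634.8 Hz.

634.8 Hz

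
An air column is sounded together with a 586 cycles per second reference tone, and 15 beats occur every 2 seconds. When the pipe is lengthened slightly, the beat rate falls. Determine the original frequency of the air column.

593.5 Hz

Beat frequency = 15/2 = 7.5 Hz.
|f − 586| = 7.5, so the air column was at either 578.5 Hz or 593.5 Hz.
A longer pipe has a lower fundamental; the adjustment lowers the air column's frequency.
The beat rate fell, so the adjustment moved the air column toward 586 Hz — it must have started above the reference.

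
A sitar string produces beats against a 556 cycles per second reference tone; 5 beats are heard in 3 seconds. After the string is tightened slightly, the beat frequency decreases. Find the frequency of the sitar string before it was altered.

Beat frequency = 5/3 = 1.6667 Hz.
|f − 556| = 1.6667, so the sitar string was at either 554.3333 Hz or 557.6667 Hz.
Increasing tension raises a string's frequency; the adjustment raises the sitar string's frequency.
The beat rate fell, so the adjustment moved the sitar string toward 556 Hz — it must have started below the reference.

554.3333 Hz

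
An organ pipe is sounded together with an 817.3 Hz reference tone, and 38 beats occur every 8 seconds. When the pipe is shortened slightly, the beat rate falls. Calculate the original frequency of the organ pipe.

Beat frequency = 38/8 = 4.75 Hz.
|f − 817.3| = 4.75, so the organ pipe was at either 812.55 Hz or 822.05 Hz.
A shorter pipe has a higher fundamental; the adjustment raises the organ pipe's frequency.
The beat rate fell, so the adjustment moved the organ pipe toward 817.3 Hz — it must have started below the reference.

812.55 Hz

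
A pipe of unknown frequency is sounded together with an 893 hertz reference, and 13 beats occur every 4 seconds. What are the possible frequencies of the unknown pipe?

Beat frequency = 13/4 = 3.25 Hz.
|f − 893| = 3.25, so f = 893 ± 3.25.

889.75 Hz or 896.25 Hz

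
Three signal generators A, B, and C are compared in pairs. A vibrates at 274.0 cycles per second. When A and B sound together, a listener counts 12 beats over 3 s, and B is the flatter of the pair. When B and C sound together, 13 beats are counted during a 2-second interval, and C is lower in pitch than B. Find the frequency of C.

263.5 Hz

A–B: Beat frequency = 12/3 = 4 Hz.
B is below A, so f_B = 274.0 − 4 = 270 Hz.
B–C: Beat frequency = 13/2 = 6.5 Hz.
C is below B, so f_C = 270 − 6.5 = 263.5 Hz.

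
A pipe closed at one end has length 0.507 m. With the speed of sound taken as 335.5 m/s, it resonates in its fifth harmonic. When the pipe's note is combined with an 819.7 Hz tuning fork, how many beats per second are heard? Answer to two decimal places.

Closed pipe (odd harmonics): f_n = n·v/(4L) = 5·335.5/(4·0.507) = 827.1696 Hz.
f_beat = |827.1696 − 819.7| = 7.47 Hz.

7.47 Hz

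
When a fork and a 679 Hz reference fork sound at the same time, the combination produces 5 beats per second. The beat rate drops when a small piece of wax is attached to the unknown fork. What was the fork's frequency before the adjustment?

|f − 679| = 5, so the fork was at either 674 Hz or 684 Hz.
Loading a fork with wax lowers its frequency; the adjustment lowers the fork's frequency.
The beat rate fell, so the adjustment moved the fork toward 679 Hz — it must have started above the reference.

684 Hz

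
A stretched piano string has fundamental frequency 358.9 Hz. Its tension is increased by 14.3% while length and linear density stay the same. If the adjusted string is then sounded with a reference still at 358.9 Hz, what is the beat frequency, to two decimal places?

24.80 Hz

For a string, f ∝ √T, so the new frequency is 358.9·√1.143 = 383.7042 Hz.
f_beat = |383.7042 − 358.9| = 24.80 Hz.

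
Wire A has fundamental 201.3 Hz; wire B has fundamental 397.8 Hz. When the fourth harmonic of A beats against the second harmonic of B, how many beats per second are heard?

Fourth harmonic of the first: 4·201.3 = 805.2 Hz.
Second harmonic of the second: 2·397.8 = 795.6 Hz.
f_beat = |805.2 − 795.6| = 9.6 Hz.

9.6 Hz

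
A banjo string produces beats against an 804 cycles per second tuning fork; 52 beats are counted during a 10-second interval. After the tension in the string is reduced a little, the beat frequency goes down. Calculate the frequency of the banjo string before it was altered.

809.2 Hz

Beat frequency = 52/10 = 5.2 Hz.
|f − 804| = 5.2, so the banjo string was at either 798.8 Hz or 809.2 Hz.
Lower tension means lower frequency; the adjustment lowers the banjo string's frequency.
The beat rate fell, so the adjustment moved the banjo string toward 804 Hz — it must have started above the reference.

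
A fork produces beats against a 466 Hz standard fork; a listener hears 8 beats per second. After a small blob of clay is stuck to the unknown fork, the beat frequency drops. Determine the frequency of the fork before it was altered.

|f − 466| = 8, so the fork was at either 458 Hz or 474 Hz.
Adding mass to a fork lowers its frequency; the adjustment lowers the fork's frequency.
The beat rate fell, so the adjustment moved the fork toward 466 Hz — it must have started above the reference.

474 Hz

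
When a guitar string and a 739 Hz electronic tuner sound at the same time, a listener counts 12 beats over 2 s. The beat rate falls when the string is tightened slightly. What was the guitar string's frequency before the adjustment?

Beat frequency = 12/2 = 6 Hz.
|f − 739| = 6, so the guitar string was at either 733 Hz or 745 Hz.
Increasing tension raises a string's frequency; the adjustment raises the guitar string's frequency.
The beat rate fell, so the adjustment moved the guitar string toward 739 Hz — it must have started below the reference.

733 Hz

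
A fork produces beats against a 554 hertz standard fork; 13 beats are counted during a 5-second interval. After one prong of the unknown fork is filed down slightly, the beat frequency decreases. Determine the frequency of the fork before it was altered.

Beat frequency = 13/5 = 2.6 Hz.
|f − 554| = 2.6, so the fork was at either 551.4 Hz or 556.6 Hz.
Filing a prong removes mass and raises the fork's frequency; the adjustment raises the fork's frequency.
The beat rate fell, so the adjustment moved the fork toward 554 Hz — it must have started below the reference.

551.4 Hz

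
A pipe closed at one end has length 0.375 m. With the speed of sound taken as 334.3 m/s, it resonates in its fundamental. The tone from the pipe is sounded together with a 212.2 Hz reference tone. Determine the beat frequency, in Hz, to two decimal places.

Closed pipe (odd harmonics): f_n = n·v/(4L) = 1·334.3/(4·0.375) = 222.8667 Hz.
f_beat = |222.8667 − 212.2| = 10.67 Hz.

10.67 Hz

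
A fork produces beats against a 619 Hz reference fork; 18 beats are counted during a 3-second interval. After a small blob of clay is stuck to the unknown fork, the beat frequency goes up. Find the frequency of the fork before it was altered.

Beat frequency = 18/3 = 6 Hz.
|f − 619| = 6, so the fork was at either 613 Hz or 625 Hz.
Adding mass to a fork lowers its frequency; the adjustment lowers the fork's frequency.
The beat rate rose, so the adjustment moved the fork further from 619 Hz — it was already below the reference.

613 Hz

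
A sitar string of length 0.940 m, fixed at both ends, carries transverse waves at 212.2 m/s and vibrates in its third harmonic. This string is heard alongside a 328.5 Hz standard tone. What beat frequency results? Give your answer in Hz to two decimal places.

10.12 Hz

For a string fixed at both ends, f_n = n·v/(2L) = 3·212.2/(2·0.940) = 338.6170 Hz.
f_beat = |338.6170 − 328.5| = 10.12 Hz.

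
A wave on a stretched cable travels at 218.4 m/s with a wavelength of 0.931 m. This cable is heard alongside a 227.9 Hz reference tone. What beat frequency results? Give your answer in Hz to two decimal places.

6.69 Hz

Source frequency f = v/λ = 218.4/0.931 = 234.5865 Hz.
f_beat = |234.5865 − 227.9| = 6.69 Hz.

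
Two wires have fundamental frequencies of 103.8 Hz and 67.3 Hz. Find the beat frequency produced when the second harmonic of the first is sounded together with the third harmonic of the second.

5.7 Hz

Second harmonic of the first: 2·103.8 = 207.6 Hz.
Third harmonic of the second: 3·67.3 = 201.9 Hz.
f_beat = |207.6 − 201.9| = 5.7 Hz.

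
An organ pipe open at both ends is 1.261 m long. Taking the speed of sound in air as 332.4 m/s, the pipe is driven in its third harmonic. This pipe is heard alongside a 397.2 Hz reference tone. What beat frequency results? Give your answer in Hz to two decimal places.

1.80 Hz

Open pipe: f_n = n·v/(2L) = 3·332.4/(2·1.261) = 395.4005 Hz.
f_beat = |395.4005 − 397.2| = 1.80 Hz.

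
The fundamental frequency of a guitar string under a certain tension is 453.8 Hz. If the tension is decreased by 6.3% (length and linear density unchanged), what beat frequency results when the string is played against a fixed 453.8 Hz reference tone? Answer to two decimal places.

14.53 Hz

For a string, f ∝ √T, so the new frequency is 453.8·√0.937 = 439.2728 Hz.
f_beat = |439.2728 − 453.8| = 14.53 Hz.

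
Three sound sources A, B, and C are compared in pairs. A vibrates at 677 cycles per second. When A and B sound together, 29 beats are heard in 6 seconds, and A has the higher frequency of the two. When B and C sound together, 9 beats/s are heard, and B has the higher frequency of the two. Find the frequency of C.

A–B: Beat frequency = 29/6 = 4.8333 Hz.
B is below A, so f_B = 677 − 4.8333 = 672.1667 Hz.
C is below B, so f_C = 672.1667 − 9 = 663.1667 Hz.

663.1667 Hz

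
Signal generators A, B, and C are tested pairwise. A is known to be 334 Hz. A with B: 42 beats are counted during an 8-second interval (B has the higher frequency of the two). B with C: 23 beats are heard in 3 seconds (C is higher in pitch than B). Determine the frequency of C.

346.9167 Hz

A–B: Beat frequency = 42/8 = 5.25 Hz.
B is above A, so f_B = 334 + 5.25 = 339.25 Hz.
B–C: Beat frequency = 23/3 = 7.6667 Hz.
C is above B, so f_C = 339.25 + 7.6667 = 346.9167 Hz.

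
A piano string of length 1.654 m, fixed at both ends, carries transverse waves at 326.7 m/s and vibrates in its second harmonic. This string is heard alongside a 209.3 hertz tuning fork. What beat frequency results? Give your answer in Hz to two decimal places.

For a string fixed at both ends, f_n = n·v/(2L) = 2·326.7/(2·1.654) = 197.5212 Hz.
f_beat = |197.5212 − 209.3| = 11.78 Hz.

11.78 Hz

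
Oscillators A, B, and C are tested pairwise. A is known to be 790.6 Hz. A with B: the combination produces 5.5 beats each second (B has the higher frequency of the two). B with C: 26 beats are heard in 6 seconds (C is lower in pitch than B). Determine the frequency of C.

791.7667 Hz

B is above A, so f_B = 790.6 + 5.5 = 796.1 Hz.
B–C: Beat frequency = 26/6 = 4.3333 Hz.
C is below B, so f_C = 796.1 − 4.3333 = 791.7667 Hz.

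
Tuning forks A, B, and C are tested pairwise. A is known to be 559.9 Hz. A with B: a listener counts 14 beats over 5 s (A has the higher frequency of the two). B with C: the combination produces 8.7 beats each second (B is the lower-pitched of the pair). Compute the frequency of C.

A–B: Beat frequency = 14/5 = 2.8 Hz.
B is below A, so f_B = 559.9 − 2.8 = 557.1 Hz.
C is above B, so f_C = 557.1 + 8.7 = 565.8 Hz.

565.8 Hz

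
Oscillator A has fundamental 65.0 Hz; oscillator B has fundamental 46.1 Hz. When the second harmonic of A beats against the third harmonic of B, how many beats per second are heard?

Second harmonic of the first: 2·65.0 = 130.0 Hz.
Third harmonic of the second: 3·46.1 = 138.3 Hz.
f_beat = |130.0 − 138.3| = 8.3 Hz.

8.3 Hz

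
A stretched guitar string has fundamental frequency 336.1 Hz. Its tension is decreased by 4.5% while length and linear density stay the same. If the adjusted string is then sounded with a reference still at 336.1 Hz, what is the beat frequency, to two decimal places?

7.65 Hz

For a string, f ∝ √T, so the new frequency is 336.1·√0.955 = 328.4507 Hz.
f_beat = |328.4507 − 336.1| = 7.65 Hz.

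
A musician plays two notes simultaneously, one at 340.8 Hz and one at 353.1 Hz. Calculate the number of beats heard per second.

12.3 Hz

f_beat = |f₁ − f₂|.
|340.8 − 353.1| = 12.3 Hz.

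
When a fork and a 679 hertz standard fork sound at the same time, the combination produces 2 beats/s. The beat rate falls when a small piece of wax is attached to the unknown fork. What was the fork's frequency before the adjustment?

681 Hz

|f − 679| = 2, so the fork was at either 677 Hz or 681 Hz.
Loading a fork with wax lowers its frequency; the adjustment lowers the fork's frequency.
The beat rate fell, so the adjustment moved the fork toward 679 Hz — it must have started above the reference.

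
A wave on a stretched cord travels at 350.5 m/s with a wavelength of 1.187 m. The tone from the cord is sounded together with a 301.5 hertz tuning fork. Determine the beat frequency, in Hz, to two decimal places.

Source frequency f = v/λ = 350.5/1.187 = 295.2822 Hz.
f_beat = |295.2822 − 301.5| = 6.22 Hz.

6.22 Hz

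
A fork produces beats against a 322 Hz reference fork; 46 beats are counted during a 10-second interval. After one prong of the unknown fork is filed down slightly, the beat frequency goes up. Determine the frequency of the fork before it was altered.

326.6 Hz

Beat frequency = 46/10 = 4.6 Hz.
|f − 322| = 4.6, so the fork was at either 317.4 Hz or 326.6 Hz.
Filing a prong removes mass and raises the fork's frequency; the adjustment raises the fork's frequency.
The beat rate rose, so the adjustment moved the fork further from 322 Hz — it was already above the reference.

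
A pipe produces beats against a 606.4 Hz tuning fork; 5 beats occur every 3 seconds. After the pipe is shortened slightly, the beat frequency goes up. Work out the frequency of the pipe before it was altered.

Beat frequency = 5/3 = 1.6667 Hz.
|f − 606.4| = 1.6667, so the pipe was at either 604.7333 Hz or 608.0667 Hz.
A shorter pipe has a higher fundamental; the adjustment raises the pipe's frequency.
The beat rate rose, so the adjustment moved the pipe further from 606.4 Hz — it was already above the reference.

608.0667 Hz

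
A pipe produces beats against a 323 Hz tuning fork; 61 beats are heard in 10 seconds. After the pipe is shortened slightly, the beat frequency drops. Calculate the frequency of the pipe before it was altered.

316.9 Hz

Beat frequency = 61/10 = 6.1 Hz.
|f − 323| = 6.1, so the pipe was at either 316.9 Hz or 329.1 Hz.
A shorter pipe has a higher fundamental; the adjustment raises the pipe's frequency.
The beat rate fell, so the adjustment moved the pipe toward 323 Hz — it must have started below the reference.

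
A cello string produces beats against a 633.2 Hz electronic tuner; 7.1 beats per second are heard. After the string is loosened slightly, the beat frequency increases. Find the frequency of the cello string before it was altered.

626.1 Hz

|f − 633.2| = 7.1, so the cello string was at either 626.1 Hz or 640.3 Hz.
Reducing tension lowers a string's frequency; the adjustment lowers the cello string's frequency.
The beat rate rose, so the adjustment moved the cello string further from 633.2 Hz — it was already below the reference.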